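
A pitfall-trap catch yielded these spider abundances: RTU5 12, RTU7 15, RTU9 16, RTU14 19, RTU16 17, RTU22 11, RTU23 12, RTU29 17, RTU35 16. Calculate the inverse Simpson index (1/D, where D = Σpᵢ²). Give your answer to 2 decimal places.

8.74

Total N = 12+15+16+19+17+11+12+17+16 = 135, so the proportions are 0.088889, 0.111111, 0.118519, 0.140741, 0.125926, 0.081481, 0.088889, 0.125926, 0.118519 (working shown to 6 dp, full precision carried).
D = 0.088889² + 0.111111² + 0.118519² + 0.140741² + 0.125926² + 0.081481² + 0.088889² + 0.125926² + 0.118519² = 0.007901 + 0.012346 + 0.014047 + 0.019808 + 0.015857 + 0.006639 + 0.007901 + 0.015857 + 0.014047 = 0.114403.
So 1/D = 8.7410, i.e. 8.74 to 2 decimal places.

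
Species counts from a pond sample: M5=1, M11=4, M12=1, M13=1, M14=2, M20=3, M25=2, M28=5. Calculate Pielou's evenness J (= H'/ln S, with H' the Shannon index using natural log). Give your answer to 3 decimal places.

0.918

Total N = 1+4+1+1+2+3+2+5 = 19, so the proportions are 0.05263, 0.21053, 0.05263, 0.05263, 0.10526, 0.15789, 0.10526, 0.26316 (working shown to 5 dp, full precision carried).
H' = −Σ pᵢ ln pᵢ = −((-0.15497) + (-0.32803) + (-0.15497) + (-0.15497) + (-0.23698) + (-0.29145) + (-0.23698) + (-0.35132)) = 1.90966.
With S = 8 species, ln S = 2.07944, so J = 1.90966/2.07944 = 0.91835, i.e. 0.918 to 3 decimal places.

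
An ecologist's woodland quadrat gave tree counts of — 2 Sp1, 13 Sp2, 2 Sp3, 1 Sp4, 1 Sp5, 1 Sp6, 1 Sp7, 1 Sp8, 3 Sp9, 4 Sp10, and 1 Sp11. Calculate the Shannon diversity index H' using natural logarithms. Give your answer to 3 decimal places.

Total N = 2+13+2+1+1+1+1+1+3+4+1 = 30, so the proportions are 0.06667, 0.43333, 0.06667, 0.03333, 0.03333, 0.03333, 0.03333, 0.03333, 0.1, 0.13333, 0.03333 (working shown to 5 dp, full precision carried).
Each pᵢ ln pᵢ term: 0.06667×(-2.70805)=-0.18054, 0.43333×(-0.83625)=-0.36237, 0.06667×(-2.70805)=-0.18054, 0.03333×(-3.40120)=-0.11337, 0.03333×(-3.40120)=-0.11337, 0.03333×(-3.40120)=-0.11337, 0.03333×(-3.40120)=-0.11337, 0.03333×(-3.40120)=-0.11337, 0.1×(-2.30259)=-0.23026, 0.13333×(-2.01490)=-0.26865, 0.03333×(-3.40120)=-0.11337.
Sum = -1.90260, so H' = 1.903.

1.903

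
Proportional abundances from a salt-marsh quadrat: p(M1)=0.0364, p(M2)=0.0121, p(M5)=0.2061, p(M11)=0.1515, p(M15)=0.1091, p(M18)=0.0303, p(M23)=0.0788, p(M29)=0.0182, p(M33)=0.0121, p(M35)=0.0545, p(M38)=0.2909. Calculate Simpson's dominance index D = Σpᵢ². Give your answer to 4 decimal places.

0.1740

D = 0.0364² + 0.0121² + 0.2061² + 0.1515² + 0.1091² + 0.0303² + 0.0788² + 0.0182² + 0.0121² + 0.0545² + 0.2909² = 0.001325 + 0.000146 + 0.042477 + 0.022952 + 0.011903 + 0.000918 + 0.006209 + 0.000331 + 0.000146 + 0.002970 + 0.084623 = 0.174002 (working shown to 6 dp, full precision carried).
To 4 decimal places, D = 0.1740.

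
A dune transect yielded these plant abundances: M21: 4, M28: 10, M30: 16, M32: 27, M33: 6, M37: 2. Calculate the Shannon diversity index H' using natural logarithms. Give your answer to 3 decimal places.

1.497

Total N = 4+10+16+27+6+2 = 65, so the proportions are 0.06154, 0.15385, 0.24615, 0.41538, 0.09231, 0.03077 (working shown to 5 dp, full precision carried).
Each pᵢ ln pᵢ term: 0.06154×(-2.78809)=-0.17157, 0.15385×(-1.87180)=-0.28797, 0.24615×(-1.40180)=-0.34506, 0.41538×(-0.87855)=-0.36494, 0.09231×(-2.38263)=-0.21993, 0.03077×(-3.48124)=-0.10712.
Sum = -1.49659, so H' = 1.497.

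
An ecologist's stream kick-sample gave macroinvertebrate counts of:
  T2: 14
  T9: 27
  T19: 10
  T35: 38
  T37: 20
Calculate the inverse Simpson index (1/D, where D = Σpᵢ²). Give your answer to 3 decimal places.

Total N = 14+27+10+38+20 = 109, so the proportions are 0.1284404, 0.2477064, 0.0917431, 0.3486239, 0.1834862 (working shown to 7 dp, full precision carried).
D = 0.1284404² + 0.2477064² + 0.0917431² + 0.3486239² + 0.1834862² = 0.0164969 + 0.0613585 + 0.0084168 + 0.1215386 + 0.0336672 = 0.2414780.
So 1/D = 4.14116, i.e. 4.141 to 3 decimal places.

4.141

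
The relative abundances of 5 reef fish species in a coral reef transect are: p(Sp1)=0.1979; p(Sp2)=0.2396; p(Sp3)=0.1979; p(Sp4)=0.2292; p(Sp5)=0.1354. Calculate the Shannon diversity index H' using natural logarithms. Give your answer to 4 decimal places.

Each pᵢ ln pᵢ term (working shown to 6 dp, full precision carried): 0.1979×(-1.619993)=-0.320597, 0.2396×(-1.428784)=-0.342337, 0.1979×(-1.619993)=-0.320597, 0.2292×(-1.473160)=-0.337648, 0.1354×(-1.999522)=-0.270735.
Sum = -1.591914, so H' = 1.5919.

1.5919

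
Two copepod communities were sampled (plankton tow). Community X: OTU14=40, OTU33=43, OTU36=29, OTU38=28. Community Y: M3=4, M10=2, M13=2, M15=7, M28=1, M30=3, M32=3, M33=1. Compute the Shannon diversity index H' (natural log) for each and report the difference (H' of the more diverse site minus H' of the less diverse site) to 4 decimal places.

Community X: N=140, proportions 0.285714, 0.307143, 0.207143, 0.2, giving H' = 1.368499 (working shown to 6 dp, full precision carried).
Community Y: N=23, proportions 0.173913, 0.086957, 0.086957, 0.304348, 0.043478, 0.130435, 0.130435, 0.043478, giving H' = 1.895024.
Difference = |1.368499 − 1.895024| = 0.526525, i.e. 0.5265 to 4 decimal places.

0.5265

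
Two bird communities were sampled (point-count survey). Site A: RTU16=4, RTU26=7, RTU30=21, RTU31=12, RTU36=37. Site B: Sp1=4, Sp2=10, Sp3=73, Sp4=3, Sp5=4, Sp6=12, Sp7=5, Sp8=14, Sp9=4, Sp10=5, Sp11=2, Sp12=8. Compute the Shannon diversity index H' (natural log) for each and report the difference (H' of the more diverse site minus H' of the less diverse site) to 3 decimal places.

0.445

Site A: N=81, proportions 0.04938, 0.08642, 0.25926, 0.14815, 0.45679, giving H' = 1.35094 (working shown to 5 dp, full precision carried).
Site B: N=144, proportions 0.02778, 0.06944, 0.50694, 0.02083, 0.02778, 0.08333, 0.03472, 0.09722, 0.02778, 0.03472, 0.01389, 0.05556, giving H' = 1.79591.
Difference = |1.35094 − 1.79591| = 0.44497, i.e. 0.445 to 3 decimal places.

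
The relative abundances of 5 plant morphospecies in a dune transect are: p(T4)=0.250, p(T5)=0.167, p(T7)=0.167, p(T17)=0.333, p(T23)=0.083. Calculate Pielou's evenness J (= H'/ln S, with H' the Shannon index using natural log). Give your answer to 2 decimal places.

H' = −Σ pᵢ ln pᵢ = −((-0.3466) + (-0.2989) + (-0.2989) + (-0.3662) + (-0.2066)) = 1.5171 (working shown to 4 dp, full precision carried).
With S = 5 species, ln S = 1.6094, so J = 1.5171/1.6094 = 0.9426, i.e. 0.94 to 2 decimal places.

0.94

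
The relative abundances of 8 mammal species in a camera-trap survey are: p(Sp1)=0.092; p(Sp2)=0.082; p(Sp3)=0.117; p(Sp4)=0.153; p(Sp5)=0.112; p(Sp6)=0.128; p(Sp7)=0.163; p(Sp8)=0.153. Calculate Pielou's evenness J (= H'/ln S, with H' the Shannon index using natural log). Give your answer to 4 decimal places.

H' = −Σ pᵢ ln pᵢ = −((-0.219509) + (-0.205085) + (-0.251033) + (-0.287230) + (-0.245197) + (-0.263133) + (-0.295683) + (-0.287230)) = 2.054098 (working shown to 6 dp, full precision carried).
With S = 8 species, ln S = 2.079442, so J = 2.054098/2.079442 = 0.987813, i.e. 0.9878 to 4 decimal places.

0.9878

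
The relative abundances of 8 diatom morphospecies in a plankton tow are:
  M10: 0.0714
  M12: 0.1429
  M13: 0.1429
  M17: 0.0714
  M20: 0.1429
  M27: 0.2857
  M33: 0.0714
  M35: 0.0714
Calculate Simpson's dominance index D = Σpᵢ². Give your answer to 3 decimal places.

D = 0.0714² + 0.1429² + 0.1429² + 0.0714² + 0.1429² + 0.2857² + 0.0714² + 0.0714² = 0.00510 + 0.02042 + 0.02042 + 0.00510 + 0.02042 + 0.08162 + 0.00510 + 0.00510 = 0.16328 (working shown to 5 dp, full precision carried).
To 3 decimal places, D = 0.163.

0.163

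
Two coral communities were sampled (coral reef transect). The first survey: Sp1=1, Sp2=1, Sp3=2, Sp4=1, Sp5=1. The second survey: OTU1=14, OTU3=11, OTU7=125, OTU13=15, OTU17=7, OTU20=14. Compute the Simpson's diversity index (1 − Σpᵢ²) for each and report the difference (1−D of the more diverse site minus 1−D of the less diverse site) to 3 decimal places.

0.252

The first survey: N=6, proportions 0.16667, 0.16667, 0.33333, 0.16667, 0.16667, giving 1−D = 0.77778 (working shown to 5 dp, full precision carried).
The second survey: N=186, proportions 0.07527, 0.05914, 0.67204, 0.08065, 0.03763, 0.07527, giving 1−D = 0.52561.
Difference = |0.77778 − 0.52561| = 0.25217, i.e. 0.252 to 3 decimal places.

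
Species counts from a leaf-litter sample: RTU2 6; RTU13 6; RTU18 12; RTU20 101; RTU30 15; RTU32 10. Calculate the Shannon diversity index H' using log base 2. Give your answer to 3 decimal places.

1.640

Total N = 6+6+12+101+15+10 = 150, so the proportions are 0.04, 0.04, 0.08, 0.67333, 0.1, 0.06667 (working shown to 5 dp, full precision carried).
Each pᵢ log₂ pᵢ term: 0.04×(-4.64386)=-0.18575, 0.04×(-4.64386)=-0.18575, 0.08×(-3.64386)=-0.29151, 0.67333×(-0.57061)=-0.38421, 0.1×(-3.32193)=-0.33219, 0.06667×(-3.90689)=-0.26046.
Sum = -1.63988, so H' = 1.640.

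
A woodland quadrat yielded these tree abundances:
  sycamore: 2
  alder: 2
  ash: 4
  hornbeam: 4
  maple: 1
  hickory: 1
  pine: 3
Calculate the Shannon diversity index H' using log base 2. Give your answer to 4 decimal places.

2.6313

Total N = 2+2+4+4+1+1+3 = 17, so the proportions are 0.117647, 0.117647, 0.235294, 0.235294, 0.058824, 0.058824, 0.176471 (working shown to 6 dp, full precision carried).
Each pᵢ log₂ pᵢ term: 0.117647×(-3.087463)=-0.363231, 0.117647×(-3.087463)=-0.363231, 0.235294×(-2.087463)=-0.491168, 0.235294×(-2.087463)=-0.491168, 0.058824×(-4.087463)=-0.240439, 0.058824×(-4.087463)=-0.240439, 0.176471×(-2.502500)=-0.441618.
Sum = -2.631293, so H' = 2.6313.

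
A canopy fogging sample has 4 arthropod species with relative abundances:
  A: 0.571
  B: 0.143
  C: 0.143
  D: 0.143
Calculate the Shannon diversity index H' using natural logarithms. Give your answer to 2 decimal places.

1.15

Each pᵢ ln pᵢ term (working shown to 4 dp, full precision carried): 0.571×(-0.5604)=-0.3200, 0.143×(-1.9449)=-0.2781, 0.143×(-1.9449)=-0.2781, 0.143×(-1.9449)=-0.2781.
Sum = -1.1543, so H' = 1.15.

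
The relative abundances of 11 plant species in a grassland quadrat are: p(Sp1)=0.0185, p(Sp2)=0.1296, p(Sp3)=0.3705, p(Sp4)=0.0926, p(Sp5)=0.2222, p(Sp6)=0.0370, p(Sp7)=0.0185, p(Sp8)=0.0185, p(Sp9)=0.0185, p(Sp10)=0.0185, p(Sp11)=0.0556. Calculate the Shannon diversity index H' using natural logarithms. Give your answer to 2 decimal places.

Each pᵢ ln pᵢ term (working shown to 4 dp, full precision carried): 0.0185×(-3.9900)=-0.0738, 0.1296×(-2.0433)=-0.2648, 0.3705×(-0.9929)=-0.3679, 0.0926×(-2.3795)=-0.2203, 0.2222×(-1.5042)=-0.3342, 0.037×(-3.2968)=-0.1220, 0.0185×(-3.9900)=-0.0738, 0.0185×(-3.9900)=-0.0738, 0.0185×(-3.9900)=-0.0738, 0.0185×(-3.9900)=-0.0738, 0.0556×(-2.8896)=-0.1607.
Sum = -1.8390, so H' = 1.84.

1.84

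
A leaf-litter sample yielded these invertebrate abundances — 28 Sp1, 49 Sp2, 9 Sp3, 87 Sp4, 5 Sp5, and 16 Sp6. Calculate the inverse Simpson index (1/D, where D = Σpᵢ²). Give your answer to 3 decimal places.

Total N = 28+49+9+87+5+16 = 194, so the proportions are 0.1443299, 0.2525773, 0.0463918, 0.4484536, 0.0257732, 0.0824742 (working shown to 7 dp, full precision carried).
D = 0.1443299² + 0.2525773² + 0.0463918² + 0.4484536² + 0.0257732² + 0.0824742² = 0.0208311 + 0.0637953 + 0.0021522 + 0.2011106 + 0.0006643 + 0.0068020 = 0.2953555.
So 1/D = 3.38575, i.e. 3.386 to 3 decimal places.

3.386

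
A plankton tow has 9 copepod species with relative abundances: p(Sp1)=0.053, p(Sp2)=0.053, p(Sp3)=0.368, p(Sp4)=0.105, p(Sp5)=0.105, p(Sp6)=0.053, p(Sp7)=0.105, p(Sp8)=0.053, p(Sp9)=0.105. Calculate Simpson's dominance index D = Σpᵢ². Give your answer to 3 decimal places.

D = 0.053² + 0.053² + 0.368² + 0.105² + 0.105² + 0.053² + 0.105² + 0.053² + 0.105² = 0.00281 + 0.00281 + 0.13542 + 0.01102 + 0.01102 + 0.00281 + 0.01102 + 0.00281 + 0.01102 = 0.19076 (working shown to 5 dp, full precision carried).
To 3 decimal places, D = 0.191.

0.191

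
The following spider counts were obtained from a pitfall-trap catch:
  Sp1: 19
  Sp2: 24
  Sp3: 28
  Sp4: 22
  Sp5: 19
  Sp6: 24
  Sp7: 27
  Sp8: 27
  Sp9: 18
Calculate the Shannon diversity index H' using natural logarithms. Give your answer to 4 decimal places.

Total N = 19+24+28+22+19+24+27+27+18 = 208, so the proportions are 0.091346, 0.115385, 0.134615, 0.105769, 0.091346, 0.115385, 0.129808, 0.129808, 0.086538 (working shown to 6 dp, full precision carried).
Each pᵢ ln pᵢ term: 0.091346×(-2.393099)=-0.218600, 0.115385×(-2.159484)=-0.249171, 0.134615×(-2.005334)=-0.269949, 0.105769×(-2.246496)=-0.237610, 0.091346×(-2.393099)=-0.218600, 0.115385×(-2.159484)=-0.249171, 0.129808×(-2.041701)=-0.265029, 0.129808×(-2.041701)=-0.265029, 0.086538×(-2.447166)=-0.211774.
Sum = -2.184933, so H' = 2.1849.

2.1849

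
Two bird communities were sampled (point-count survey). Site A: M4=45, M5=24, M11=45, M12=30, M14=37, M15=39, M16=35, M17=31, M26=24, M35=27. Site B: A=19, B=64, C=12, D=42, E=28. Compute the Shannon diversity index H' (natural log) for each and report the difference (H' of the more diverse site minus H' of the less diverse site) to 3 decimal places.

0.822

Site A: N=337, proportions 0.13353, 0.07122, 0.13353, 0.08902, 0.10979, 0.11573, 0.10386, 0.09199, 0.07122, 0.08012, giving H' = 2.27841 (working shown to 5 dp, full precision carried).
Site B: N=165, proportions 0.11515, 0.38788, 0.07273, 0.25455, 0.1697, giving H' = 1.45615.
Difference = |2.27841 − 1.45615| = 0.82226, i.e. 0.822 to 3 decimal places.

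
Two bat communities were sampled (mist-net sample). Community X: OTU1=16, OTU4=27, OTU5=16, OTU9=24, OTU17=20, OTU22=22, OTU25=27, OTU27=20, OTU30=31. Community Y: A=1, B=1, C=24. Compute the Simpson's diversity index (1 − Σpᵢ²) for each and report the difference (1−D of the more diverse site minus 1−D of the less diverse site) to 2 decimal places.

Community X: N=203, proportions 0.07882, 0.133, 0.07882, 0.11823, 0.09852, 0.10837, 0.133, 0.09852, 0.15271, giving 1−D = 0.88374 (working shown to 5 dp, full precision carried).
Community Y: N=26, proportions 0.03846, 0.03846, 0.92308, giving 1−D = 0.14497.
Difference = |0.88374 − 0.14497| = 0.73877, i.e. 0.74 to 2 decimal places.

0.74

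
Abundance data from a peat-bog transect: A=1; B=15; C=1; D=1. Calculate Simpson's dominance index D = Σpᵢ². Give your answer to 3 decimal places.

0.704

Total N = 1+15+1+1 = 18, so the proportions are 0.05556, 0.83333, 0.05556, 0.05556 (working shown to 5 dp, full precision carried).
D = 0.05556² + 0.83333² + 0.05556² + 0.05556² = 0.00309 + 0.69444 + 0.00309 + 0.00309 = 0.70370.
To 3 decimal places, D = 0.704.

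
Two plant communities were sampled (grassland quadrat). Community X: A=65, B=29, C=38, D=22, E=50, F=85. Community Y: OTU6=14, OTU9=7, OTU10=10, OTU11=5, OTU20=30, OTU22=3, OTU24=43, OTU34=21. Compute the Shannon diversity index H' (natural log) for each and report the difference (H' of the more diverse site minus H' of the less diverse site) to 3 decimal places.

Community X: N=289, proportions 0.22491, 0.10035, 0.13149, 0.07612, 0.17301, 0.29412, giving H' = 1.69257 (working shown to 5 dp, full precision carried).
Community Y: N=133, proportions 0.10526, 0.05263, 0.07519, 0.03759, 0.22556, 0.02256, 0.32331, 0.15789, giving H' = 1.78780.
Difference = |1.69257 − 1.78780| = 0.09523, i.e. 0.095 to 3 decimal places.

0.095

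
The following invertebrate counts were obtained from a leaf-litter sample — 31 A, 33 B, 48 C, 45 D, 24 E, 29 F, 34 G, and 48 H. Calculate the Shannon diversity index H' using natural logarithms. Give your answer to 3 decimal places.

Total N = 31+33+48+45+24+29+34+48 = 292, so the proportions are 0.10616, 0.11301, 0.16438, 0.15411, 0.08219, 0.09932, 0.11644, 0.16438 (working shown to 5 dp, full precision carried).
Each pᵢ ln pᵢ term: 0.10616×(-2.24277)=-0.23810, 0.11301×(-2.18025)=-0.24640, 0.16438×(-1.80555)=-0.29680, 0.15411×(-1.87009)=-0.28820, 0.08219×(-2.49870)=-0.20537, 0.09932×(-2.30946)=-0.22936, 0.11644×(-2.15039)=-0.25039, 0.16438×(-1.80555)=-0.29680.
Sum = -2.05143, so H' = 2.051.

2.051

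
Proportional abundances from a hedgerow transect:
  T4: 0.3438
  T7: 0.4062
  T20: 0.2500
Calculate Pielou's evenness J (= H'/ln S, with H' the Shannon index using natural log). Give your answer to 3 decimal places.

0.983

H' = −Σ pᵢ ln pᵢ = −((-0.36707) + (-0.36595) + (-0.34657)) = 1.07960 (working shown to 5 dp, full precision carried).
With S = 3 species, ln S = 1.09861, so J = 1.07960/1.09861 = 0.98269, i.e. 0.983 to 3 decimal places.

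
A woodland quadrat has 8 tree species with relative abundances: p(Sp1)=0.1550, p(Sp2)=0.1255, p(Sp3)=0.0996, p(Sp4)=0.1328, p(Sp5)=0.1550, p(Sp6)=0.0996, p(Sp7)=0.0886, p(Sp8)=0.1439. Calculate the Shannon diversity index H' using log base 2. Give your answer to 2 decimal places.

2.97

Each pᵢ log₂ pᵢ term (working shown to 4 dp, full precision carried): 0.155×(-2.6897)=-0.4169, 0.1255×(-2.9942)=-0.3758, 0.0996×(-3.3277)=-0.3314, 0.1328×(-2.9127)=-0.3868, 0.155×(-2.6897)=-0.4169, 0.0996×(-3.3277)=-0.3314, 0.0886×(-3.4965)=-0.3098, 0.1439×(-2.7969)=-0.4025.
Sum = -2.9715, so H' = 2.97.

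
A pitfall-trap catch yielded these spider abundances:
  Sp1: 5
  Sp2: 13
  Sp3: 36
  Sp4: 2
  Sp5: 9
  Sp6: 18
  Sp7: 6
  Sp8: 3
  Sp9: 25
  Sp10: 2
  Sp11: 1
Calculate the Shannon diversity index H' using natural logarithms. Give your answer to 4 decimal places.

Total N = 5+13+36+2+9+18+6+3+25+2+1 = 120, so the proportions are 0.041667, 0.108333, 0.3, 0.016667, 0.075, 0.15, 0.05, 0.025, 0.208333, 0.016667, 0.008333 (working shown to 6 dp, full precision carried).
Each pᵢ ln pᵢ term: 0.041667×(-3.178054)=-0.132419, 0.108333×(-2.222542)=-0.240775, 0.3×(-1.203973)=-0.361192, 0.016667×(-4.094345)=-0.068239, 0.075×(-2.590267)=-0.194270, 0.15×(-1.897120)=-0.284568, 0.05×(-2.995732)=-0.149787, 0.025×(-3.688879)=-0.092222, 0.208333×(-1.568616)=-0.326795, 0.016667×(-4.094345)=-0.068239, 0.008333×(-4.787492)=-0.039896.
Sum = -1.958402, so H' = 1.9584.

1.9584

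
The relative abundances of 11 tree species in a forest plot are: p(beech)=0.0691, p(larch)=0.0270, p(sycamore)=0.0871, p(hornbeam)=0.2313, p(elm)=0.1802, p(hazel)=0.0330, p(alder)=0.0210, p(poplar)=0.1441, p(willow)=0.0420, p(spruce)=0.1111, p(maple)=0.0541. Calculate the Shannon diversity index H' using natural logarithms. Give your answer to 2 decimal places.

2.15

Each pᵢ ln pᵢ term (working shown to 4 dp, full precision carried): 0.0691×(-2.6722)=-0.1846, 0.027×(-3.6119)=-0.0975, 0.0871×(-2.4407)=-0.2126, 0.2313×(-1.4640)=-0.3386, 0.1802×(-1.7137)=-0.3088, 0.033×(-3.4112)=-0.1126, 0.021×(-3.8632)=-0.0811, 0.1441×(-1.9372)=-0.2792, 0.042×(-3.1701)=-0.1331, 0.1111×(-2.1973)=-0.2441, 0.0541×(-2.9169)=-0.1578.
Sum = -2.1501, so H' = 2.15.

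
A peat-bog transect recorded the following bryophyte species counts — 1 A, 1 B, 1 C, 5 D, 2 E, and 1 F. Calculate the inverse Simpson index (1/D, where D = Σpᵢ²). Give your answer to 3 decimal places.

Total N = 1+1+1+5+2+1 = 11, so the proportions are 0.0909091, 0.0909091, 0.0909091, 0.4545455, 0.1818182, 0.0909091 (working shown to 7 dp, full precision carried).
D = 0.0909091² + 0.0909091² + 0.0909091² + 0.4545455² + 0.1818182² + 0.0909091² = 0.0082645 + 0.0082645 + 0.0082645 + 0.2066116 + 0.0330579 + 0.0082645 = 0.2727273.
So 1/D = 3.66667, i.e. 3.667 to 3 decimal places.

3.667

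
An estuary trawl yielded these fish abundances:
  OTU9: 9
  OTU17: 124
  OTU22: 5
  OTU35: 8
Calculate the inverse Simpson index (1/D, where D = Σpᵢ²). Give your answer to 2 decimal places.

Total N = 9+124+5+8 = 146, so the proportions are 0.06164, 0.84932, 0.03425, 0.05479 (working shown to 5 dp, full precision carried).
D = 0.06164² + 0.84932² + 0.03425² + 0.05479² = 0.00380 + 0.72134 + 0.00117 + 0.00300 = 0.72931.
So 1/D = 1.3712, i.e. 1.37 to 2 decimal places.

1.37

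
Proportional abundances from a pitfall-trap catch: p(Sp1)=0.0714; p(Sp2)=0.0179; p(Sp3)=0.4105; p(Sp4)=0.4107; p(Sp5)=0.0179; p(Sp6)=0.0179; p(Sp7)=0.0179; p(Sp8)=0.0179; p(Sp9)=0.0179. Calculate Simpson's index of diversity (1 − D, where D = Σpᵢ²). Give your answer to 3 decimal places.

D = 0.0714² + 0.0179² + 0.4105² + 0.4107² + 0.0179² + 0.0179² + 0.0179² + 0.0179² + 0.0179² = 0.00510 + 0.00032 + 0.16851 + 0.16867 + 0.00032 + 0.00032 + 0.00032 + 0.00032 + 0.00032 = 0.34421 (working shown to 5 dp, full precision carried).
So 1 − D = 0.65579, i.e. 0.656 to 3 decimal places.

0.656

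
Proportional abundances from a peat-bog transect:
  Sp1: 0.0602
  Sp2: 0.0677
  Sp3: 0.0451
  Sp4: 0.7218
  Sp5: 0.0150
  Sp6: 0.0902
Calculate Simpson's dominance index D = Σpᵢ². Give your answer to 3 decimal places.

0.540

D = 0.0602² + 0.0677² + 0.0451² + 0.7218² + 0.015² + 0.0902² = 0.00362 + 0.00458 + 0.00203 + 0.52100 + 0.00022 + 0.00814 = 0.53960 (working shown to 5 dp, full precision carried).
To 3 decimal places, D = 0.540.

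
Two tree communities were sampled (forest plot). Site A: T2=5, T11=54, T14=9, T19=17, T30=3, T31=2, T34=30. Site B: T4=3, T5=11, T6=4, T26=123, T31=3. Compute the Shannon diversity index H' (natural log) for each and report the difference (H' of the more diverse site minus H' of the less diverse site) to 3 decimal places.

Site A: N=120, proportions 0.04167, 0.45, 0.075, 0.14167, 0.025, 0.01667, 0.25, giving H' = 1.46991 (working shown to 5 dp, full precision carried).
Site B: N=144, proportions 0.02083, 0.07639, 0.02778, 0.85417, 0.02083, giving H' = 0.59195.
Difference = |1.46991 − 0.59195| = 0.87796, i.e. 0.878 to 3 decimal places.

0.878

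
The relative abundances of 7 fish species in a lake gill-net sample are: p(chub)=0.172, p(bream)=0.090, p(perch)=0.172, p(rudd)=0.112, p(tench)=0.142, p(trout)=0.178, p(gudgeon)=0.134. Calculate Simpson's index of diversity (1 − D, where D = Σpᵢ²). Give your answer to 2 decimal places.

0.85

D = 0.172² + 0.09² + 0.172² + 0.112² + 0.142² + 0.178² + 0.134² = 0.0296 + 0.0081 + 0.0296 + 0.0125 + 0.0202 + 0.0317 + 0.0180 = 0.1496 (working shown to 4 dp, full precision carried).
So 1 − D = 0.8504, i.e. 0.85 to 2 decimal places.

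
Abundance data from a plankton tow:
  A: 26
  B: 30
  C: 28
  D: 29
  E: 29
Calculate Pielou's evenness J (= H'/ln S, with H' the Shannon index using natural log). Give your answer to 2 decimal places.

1.00

Total N = 26+30+28+29+29 = 142, so the proportions are 0.1831, 0.2113, 0.1972, 0.2042, 0.2042 (working shown to 4 dp, full precision carried).
H' = −Σ pᵢ ln pᵢ = −((-0.3109) + (-0.3284) + (-0.3202) + (-0.3244) + (-0.3244)) = 1.6083.
With S = 5 species, ln S = 1.6094, so J = 1.6083/1.6094 = 0.9993, i.e. 1.00 to 2 decimal places.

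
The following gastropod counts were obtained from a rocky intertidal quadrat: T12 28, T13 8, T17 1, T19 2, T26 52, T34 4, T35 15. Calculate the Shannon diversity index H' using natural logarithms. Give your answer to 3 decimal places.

Total N = 28+8+1+2+52+4+15 = 110, so the proportions are 0.25455, 0.07273, 0.00909, 0.01818, 0.47273, 0.03636, 0.13636 (working shown to 5 dp, full precision carried).
Each pᵢ ln pᵢ term: 0.25455×(-1.36828)=-0.34829, 0.07273×(-2.62104)=-0.19062, 0.00909×(-4.70048)=-0.04273, 0.01818×(-4.00733)=-0.07286, 0.47273×(-0.74924)=-0.35418, 0.03636×(-3.31419)=-0.12052, 0.13636×(-1.99243)=-0.27170.
Sum = -1.40090, so H' = 1.401.

1.401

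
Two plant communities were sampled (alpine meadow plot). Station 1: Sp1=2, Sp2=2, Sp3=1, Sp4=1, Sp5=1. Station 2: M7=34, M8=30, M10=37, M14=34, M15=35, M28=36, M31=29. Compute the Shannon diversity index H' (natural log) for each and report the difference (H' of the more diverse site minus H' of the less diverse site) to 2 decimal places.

0.39

Station 1: N=7, proportions 0.2857, 0.2857, 0.1429, 0.1429, 0.1429, giving H' = 1.5498 (working shown to 4 dp, full precision carried).
Station 2: N=235, proportions 0.1447, 0.1277, 0.1574, 0.1447, 0.1489, 0.1532, 0.1234, giving H' = 1.9424.
Difference = |1.5498 − 1.9424| = 0.3926, i.e. 0.39 to 2 decimal places.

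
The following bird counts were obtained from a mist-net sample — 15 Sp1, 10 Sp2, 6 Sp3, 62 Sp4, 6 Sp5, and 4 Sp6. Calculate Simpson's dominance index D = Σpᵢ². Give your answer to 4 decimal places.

Total N = 15+10+6+62+6+4 = 103, so the proportions are 0.145631, 0.097087, 0.058252, 0.601942, 0.058252, 0.038835 (working shown to 6 dp, full precision carried).
D = 0.145631² + 0.097087² + 0.058252² + 0.601942² + 0.058252² + 0.038835² = 0.021208 + 0.009426 + 0.003393 + 0.362334 + 0.003393 + 0.001508 = 0.401263.
To 4 decimal places, D = 0.4013.

0.4013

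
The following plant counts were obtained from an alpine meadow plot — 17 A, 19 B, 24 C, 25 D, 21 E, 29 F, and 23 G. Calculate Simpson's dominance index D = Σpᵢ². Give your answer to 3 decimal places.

0.147

Total N = 17+19+24+25+21+29+23 = 158, so the proportions are 0.10759, 0.12025, 0.1519, 0.15823, 0.13291, 0.18354, 0.14557 (working shown to 5 dp, full precision carried).
D = 0.10759² + 0.12025² + 0.1519² + 0.15823² + 0.13291² + 0.18354² + 0.14557² = 0.01158 + 0.01446 + 0.02307 + 0.02504 + 0.01767 + 0.03369 + 0.02119 = 0.14669.
To 3 decimal places, D = 0.147.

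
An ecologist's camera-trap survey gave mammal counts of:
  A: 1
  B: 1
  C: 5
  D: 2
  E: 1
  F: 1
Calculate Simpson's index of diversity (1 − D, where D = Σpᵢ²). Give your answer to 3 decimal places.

Total N = 1+1+5+2+1+1 = 11, so the proportions are 0.09091, 0.09091, 0.45455, 0.18182, 0.09091, 0.09091 (working shown to 5 dp, full precision carried).
D = 0.09091² + 0.09091² + 0.45455² + 0.18182² + 0.09091² + 0.09091² = 0.00826 + 0.00826 + 0.20661 + 0.03306 + 0.00826 + 0.00826 = 0.27273.
So 1 − D = 0.72727, i.e. 0.727 to 3 decimal places.

0.727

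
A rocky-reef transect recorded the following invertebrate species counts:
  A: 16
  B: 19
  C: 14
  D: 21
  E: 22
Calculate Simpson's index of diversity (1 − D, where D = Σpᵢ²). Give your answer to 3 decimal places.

Total N = 16+19+14+21+22 = 92, so the proportions are 0.17391, 0.20652, 0.15217, 0.22826, 0.23913 (working shown to 5 dp, full precision carried).
D = 0.17391² + 0.20652² + 0.15217² + 0.22826² + 0.23913² = 0.03025 + 0.04265 + 0.02316 + 0.05210 + 0.05718 = 0.20534.
So 1 − D = 0.79466, i.e. 0.795 to 3 decimal places.

0.795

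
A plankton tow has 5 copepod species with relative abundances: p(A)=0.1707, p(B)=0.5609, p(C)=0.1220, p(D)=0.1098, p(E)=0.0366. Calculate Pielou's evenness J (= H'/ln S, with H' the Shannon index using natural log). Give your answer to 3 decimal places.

0.774

H' = −Σ pᵢ ln pᵢ = −((-0.30177) + (-0.32432) + (-0.25666) + (-0.24256) + (-0.12106)) = 1.24637 (working shown to 5 dp, full precision carried).
With S = 5 species, ln S = 1.60944, so J = 1.24637/1.60944 = 0.77441, i.e. 0.774 to 3 decimal places.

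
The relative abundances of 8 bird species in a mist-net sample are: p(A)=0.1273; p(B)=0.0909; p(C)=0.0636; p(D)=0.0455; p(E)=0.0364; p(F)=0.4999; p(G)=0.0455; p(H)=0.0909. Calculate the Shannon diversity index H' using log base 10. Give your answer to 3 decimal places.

Each pᵢ log₁₀ pᵢ term (working shown to 5 dp, full precision carried): 0.1273×(-0.89517)=-0.11396, 0.0909×(-1.04144)=-0.09467, 0.0636×(-1.19654)=-0.07610, 0.0455×(-1.34199)=-0.06106, 0.0364×(-1.43890)=-0.05238, 0.4999×(-0.30112)=-0.15053, 0.0455×(-1.34199)=-0.06106, 0.0909×(-1.04144)=-0.09467.
Sum = -0.70441, so H' = 0.704.

0.704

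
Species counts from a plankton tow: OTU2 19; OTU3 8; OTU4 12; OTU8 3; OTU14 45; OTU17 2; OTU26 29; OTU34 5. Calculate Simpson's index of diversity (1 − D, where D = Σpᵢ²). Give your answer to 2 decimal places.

Total N = 19+8+12+3+45+2+29+5 = 123, so the proportions are 0.1545, 0.065, 0.0976, 0.0244, 0.3659, 0.0163, 0.2358, 0.0407 (working shown to 4 dp, full precision carried).
D = 0.1545² + 0.065² + 0.0976² + 0.0244² + 0.3659² + 0.0163² + 0.2358² + 0.0407² = 0.0239 + 0.0042 + 0.0095 + 0.0006 + 0.1338 + 0.0003 + 0.0556 + 0.0017 = 0.2296.
So 1 − D = 0.7704, i.e. 0.77 to 2 decimal places.

0.77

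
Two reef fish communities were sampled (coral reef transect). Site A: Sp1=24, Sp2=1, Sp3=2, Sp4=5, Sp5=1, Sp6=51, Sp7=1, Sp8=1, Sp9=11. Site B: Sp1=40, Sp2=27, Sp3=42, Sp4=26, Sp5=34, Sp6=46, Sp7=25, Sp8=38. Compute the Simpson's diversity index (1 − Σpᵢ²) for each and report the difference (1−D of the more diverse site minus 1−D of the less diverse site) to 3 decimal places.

0.223

Site A: N=97, proportions 0.247423, 0.010309, 0.020619, 0.051546, 0.010309, 0.525773, 0.010309, 0.010309, 0.113402, giving 1−D = 0.645977 (working shown to 6 dp, full precision carried).
Site B: N=278, proportions 0.143885, 0.097122, 0.151079, 0.093525, 0.122302, 0.165468, 0.089928, 0.136691, giving 1−D = 0.869184.
Difference = |0.645977 − 0.869184| = 0.223207, i.e. 0.223 to 3 decimal places.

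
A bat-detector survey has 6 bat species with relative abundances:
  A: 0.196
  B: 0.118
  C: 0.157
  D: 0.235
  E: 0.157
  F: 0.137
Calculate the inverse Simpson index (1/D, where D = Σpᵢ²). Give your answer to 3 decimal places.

5.694

D = 0.196² + 0.118² + 0.157² + 0.235² + 0.157² + 0.137² = 0.0384160 + 0.0139240 + 0.0246490 + 0.0552250 + 0.0246490 + 0.0187690 = 0.1756320 (working shown to 7 dp, full precision carried).
So 1/D = 5.69372, i.e. 5.694 to 3 decimal places.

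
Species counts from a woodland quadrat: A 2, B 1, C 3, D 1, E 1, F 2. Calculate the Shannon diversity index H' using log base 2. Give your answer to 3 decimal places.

Total N = 2+1+3+1+1+2 = 10, so the proportions are 0.2, 0.1, 0.3, 0.1, 0.1, 0.2 (working shown to 5 dp, full precision carried).
Each pᵢ log₂ pᵢ term: 0.2×(-2.32193)=-0.46439, 0.1×(-3.32193)=-0.33219, 0.3×(-1.73697)=-0.52109, 0.1×(-3.32193)=-0.33219, 0.1×(-3.32193)=-0.33219, 0.2×(-2.32193)=-0.46439.
Sum = -2.44644, so H' = 2.446.

2.446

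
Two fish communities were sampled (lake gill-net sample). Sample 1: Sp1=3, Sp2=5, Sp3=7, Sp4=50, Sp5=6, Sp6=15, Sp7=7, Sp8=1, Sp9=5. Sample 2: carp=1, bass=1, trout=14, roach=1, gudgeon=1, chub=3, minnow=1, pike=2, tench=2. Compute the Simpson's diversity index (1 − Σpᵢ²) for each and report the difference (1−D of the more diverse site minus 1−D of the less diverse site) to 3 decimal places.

0.025

Sample 1: N=99, proportions 0.0303, 0.05051, 0.07071, 0.50505, 0.06061, 0.15152, 0.07071, 0.0101, 0.05051, giving 1−D = 0.70217 (working shown to 5 dp, full precision carried).
Sample 2: N=26, proportions 0.03846, 0.03846, 0.53846, 0.03846, 0.03846, 0.11538, 0.03846, 0.07692, 0.07692, giving 1−D = 0.67751.
Difference = |0.70217 − 0.67751| = 0.02466, i.e. 0.025 to 3 decimal places.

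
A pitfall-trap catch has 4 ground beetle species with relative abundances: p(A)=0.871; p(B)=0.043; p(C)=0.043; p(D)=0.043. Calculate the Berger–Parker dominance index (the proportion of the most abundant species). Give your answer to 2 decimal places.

0.87

The largest proportion is 0.871, i.e. d = 0.87 to 2 decimal places.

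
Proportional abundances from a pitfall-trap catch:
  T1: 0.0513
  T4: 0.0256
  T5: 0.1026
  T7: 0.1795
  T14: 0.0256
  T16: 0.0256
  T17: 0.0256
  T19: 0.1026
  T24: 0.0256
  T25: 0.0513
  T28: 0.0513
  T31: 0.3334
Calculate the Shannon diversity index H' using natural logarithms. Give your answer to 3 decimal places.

2.068

Each pᵢ ln pᵢ term (working shown to 5 dp, full precision carried): 0.0513×(-2.97006)=-0.15236, 0.0256×(-3.66516)=-0.09383, 0.1026×(-2.27692)=-0.23361, 0.1795×(-1.71758)=-0.30831, 0.0256×(-3.66516)=-0.09383, 0.0256×(-3.66516)=-0.09383, 0.0256×(-3.66516)=-0.09383, 0.1026×(-2.27692)=-0.23361, 0.0256×(-3.66516)=-0.09383, 0.0513×(-2.97006)=-0.15236, 0.0513×(-2.97006)=-0.15236, 0.3334×(-1.09841)=-0.36621.
Sum = -2.06797, so H' = 2.068.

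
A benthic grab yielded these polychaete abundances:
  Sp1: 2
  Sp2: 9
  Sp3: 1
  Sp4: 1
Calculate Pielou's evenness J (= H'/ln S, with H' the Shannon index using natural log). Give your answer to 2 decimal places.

Total N = 2+9+1+1 = 13, so the proportions are 0.1538, 0.6923, 0.0769, 0.0769 (working shown to 4 dp, full precision carried).
H' = −Σ pᵢ ln pᵢ = −((-0.2880) + (-0.2546) + (-0.1973) + (-0.1973)) = 0.9372.
With S = 4 species, ln S = 1.3863, so J = 0.9372/1.3863 = 0.6760, i.e. 0.68 to 2 decimal places.

0.68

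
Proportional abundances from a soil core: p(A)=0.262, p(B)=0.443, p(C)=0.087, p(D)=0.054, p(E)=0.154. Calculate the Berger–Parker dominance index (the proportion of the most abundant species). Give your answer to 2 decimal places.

0.44

The largest proportion is 0.443, i.e. d = 0.44 to 2 decimal places.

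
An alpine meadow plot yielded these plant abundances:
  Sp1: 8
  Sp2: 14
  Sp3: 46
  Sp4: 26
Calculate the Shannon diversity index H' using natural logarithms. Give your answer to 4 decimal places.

Total N = 8+14+46+26 = 94, so the proportions are 0.085106, 0.148936, 0.489362, 0.276596 (working shown to 6 dp, full precision carried).
Each pᵢ ln pᵢ term: 0.085106×(-2.463853)=-0.209690, 0.148936×(-1.904237)=-0.283610, 0.489362×(-0.714653)=-0.349724, 0.276596×(-1.285198)=-0.355480.
Sum = -1.198504, so H' = 1.1985.

1.1985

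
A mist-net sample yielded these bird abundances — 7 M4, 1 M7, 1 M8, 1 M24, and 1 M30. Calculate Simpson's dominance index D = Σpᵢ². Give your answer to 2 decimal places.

0.44

Total N = 7+1+1+1+1 = 11, so the proportions are 0.6364, 0.0909, 0.0909, 0.0909, 0.0909 (working shown to 4 dp, full precision carried).
D = 0.6364² + 0.0909² + 0.0909² + 0.0909² + 0.0909² = 0.4050 + 0.0083 + 0.0083 + 0.0083 + 0.0083 = 0.4380.
To 2 decimal places, D = 0.44.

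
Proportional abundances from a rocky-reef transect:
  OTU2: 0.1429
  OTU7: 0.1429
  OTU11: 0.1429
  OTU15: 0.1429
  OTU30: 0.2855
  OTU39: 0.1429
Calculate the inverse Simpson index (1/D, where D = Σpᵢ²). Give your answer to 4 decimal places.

5.4463

D = 0.1429² + 0.1429² + 0.1429² + 0.1429² + 0.2855² + 0.1429² = 0.02042041 + 0.02042041 + 0.02042041 + 0.02042041 + 0.08151025 + 0.02042041 = 0.18361230 (working shown to 8 dp, full precision carried).
So 1/D = 5.446258, i.e. 5.4463 to 4 decimal places.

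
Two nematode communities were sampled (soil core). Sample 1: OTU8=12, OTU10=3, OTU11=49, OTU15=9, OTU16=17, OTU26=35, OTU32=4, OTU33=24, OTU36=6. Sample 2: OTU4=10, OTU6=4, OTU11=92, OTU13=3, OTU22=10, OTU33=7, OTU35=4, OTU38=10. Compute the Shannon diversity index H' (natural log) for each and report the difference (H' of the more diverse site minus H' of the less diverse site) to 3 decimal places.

0.592

Sample 1: N=159, proportions 0.07547, 0.01887, 0.30818, 0.0566, 0.10692, 0.22013, 0.02516, 0.15094, 0.03774, giving H' = 1.86916 (working shown to 5 dp, full precision carried).
Sample 2: N=140, proportions 0.07143, 0.02857, 0.65714, 0.02143, 0.07143, 0.05, 0.02857, 0.07143, giving H' = 1.27672.
Difference = |1.86916 − 1.27672| = 0.59244, i.e. 0.592 to 3 decimal places.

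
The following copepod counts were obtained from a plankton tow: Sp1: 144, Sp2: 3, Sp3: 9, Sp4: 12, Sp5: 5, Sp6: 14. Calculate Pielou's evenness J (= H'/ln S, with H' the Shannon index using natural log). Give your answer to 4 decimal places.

0.4915

Total N = 144+3+9+12+5+14 = 187, so the proportions are 0.770053, 0.016043, 0.048128, 0.064171, 0.026738, 0.074866 (working shown to 6 dp, full precision carried).
H' = −Σ pᵢ ln pᵢ = −((-0.201211) + (-0.066297) + (-0.146016) + (-0.176227) + (-0.096836) + (-0.194057)) = 0.880644.
With S = 6 species, ln S = 1.791759, so J = 0.880644/1.791759 = 0.491497, i.e. 0.4915 to 4 decimal places.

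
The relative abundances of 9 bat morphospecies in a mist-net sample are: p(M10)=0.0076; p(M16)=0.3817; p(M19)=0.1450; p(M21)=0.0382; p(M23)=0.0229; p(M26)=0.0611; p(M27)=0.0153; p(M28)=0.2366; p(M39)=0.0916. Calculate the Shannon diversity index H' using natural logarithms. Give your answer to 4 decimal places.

1.6906

Each pᵢ ln pᵢ term (working shown to 6 dp, full precision carried): 0.0076×(-4.879607)=-0.037085, 0.3817×(-0.963120)=-0.367623, 0.145×(-1.931022)=-0.279998, 0.0382×(-3.264920)=-0.124720, 0.0229×(-3.776618)=-0.086485, 0.0611×(-2.795243)=-0.170789, 0.0153×(-4.179902)=-0.063953, 0.2366×(-1.441384)=-0.341032, 0.0916×(-2.390324)=-0.218954.
Sum = -1.690638, so H' = 1.6906.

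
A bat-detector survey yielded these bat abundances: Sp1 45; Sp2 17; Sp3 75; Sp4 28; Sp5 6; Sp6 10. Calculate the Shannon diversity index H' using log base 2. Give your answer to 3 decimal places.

2.157

Total N = 45+17+75+28+6+10 = 181, so the proportions are 0.24862, 0.09392, 0.41436, 0.1547, 0.03315, 0.05525 (working shown to 5 dp, full precision carried).
Each pᵢ log₂ pᵢ term: 0.24862×(-2.00799)=-0.49922, 0.09392×(-3.41238)=-0.32050, 0.41436×(-1.27103)=-0.52667, 0.1547×(-2.69249)=-0.41652, 0.03315×(-4.91488)=-0.16292, 0.05525×(-4.17792)=-0.23082.
Sum = -2.15666, so H' = 2.157.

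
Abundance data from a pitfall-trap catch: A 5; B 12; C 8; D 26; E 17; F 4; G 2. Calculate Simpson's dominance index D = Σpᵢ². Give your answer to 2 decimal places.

Total N = 5+12+8+26+17+4+2 = 74, so the proportions are 0.0676, 0.1622, 0.1081, 0.3514, 0.2297, 0.0541, 0.027 (working shown to 4 dp, full precision carried).
D = 0.0676² + 0.1622² + 0.1081² + 0.3514² + 0.2297² + 0.0541² + 0.027² = 0.0046 + 0.0263 + 0.0117 + 0.1234 + 0.0528 + 0.0029 + 0.0007 = 0.2224.
To 2 decimal places, D = 0.22.

0.22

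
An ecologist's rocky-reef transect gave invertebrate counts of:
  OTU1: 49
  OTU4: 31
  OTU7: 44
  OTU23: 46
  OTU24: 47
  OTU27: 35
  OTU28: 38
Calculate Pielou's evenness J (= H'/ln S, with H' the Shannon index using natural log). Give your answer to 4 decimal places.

Total N = 49+31+44+46+47+35+38 = 290, so the proportions are 0.168966, 0.106897, 0.151724, 0.158621, 0.162069, 0.12069, 0.131034 (working shown to 6 dp, full precision carried).
H' = −Σ pᵢ ln pᵢ = −((-0.300431) + (-0.239009) + (-0.286105) + (-0.292059) + (-0.294922) + (-0.255202) + (-0.266301)) = 1.934029.
With S = 7 species, ln S = 1.945910, so J = 1.934029/1.945910 = 0.993894, i.e. 0.9939 to 4 decimal places.

0.9939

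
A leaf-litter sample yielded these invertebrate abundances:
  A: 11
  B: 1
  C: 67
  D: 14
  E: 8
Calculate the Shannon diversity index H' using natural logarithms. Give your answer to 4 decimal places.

Total N = 11+1+67+14+8 = 101, so the proportions are 0.108911, 0.009901, 0.663366, 0.138614, 0.079208 (working shown to 6 dp, full precision carried).
Each pᵢ ln pᵢ term: 0.108911×(-2.217225)=-0.241480, 0.009901×(-4.615121)=-0.045694, 0.663366×(-0.410428)=-0.272264, 0.138614×(-1.976063)=-0.273910, 0.079208×(-2.535679)=-0.200846.
Sum = -1.034194, so H' = 1.0342.

1.0342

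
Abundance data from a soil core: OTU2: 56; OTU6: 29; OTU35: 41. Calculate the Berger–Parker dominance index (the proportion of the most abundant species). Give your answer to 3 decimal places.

Total N = 56+29+41 = 126, so the proportions are 0.44444, 0.23016, 0.3254 (working shown to 5 dp, full precision carried).
The largest proportion is 0.44444, i.e. d = 0.444 to 3 decimal places.

0.444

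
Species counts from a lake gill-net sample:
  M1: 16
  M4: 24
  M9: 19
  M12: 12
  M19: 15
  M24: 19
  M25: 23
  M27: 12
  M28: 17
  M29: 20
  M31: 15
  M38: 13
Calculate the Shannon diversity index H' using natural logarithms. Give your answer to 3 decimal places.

Total N = 16+24+19+12+15+19+23+12+17+20+15+13 = 205, so the proportions are 0.07805, 0.11707, 0.09268, 0.05854, 0.07317, 0.09268, 0.1122, 0.05854, 0.08293, 0.09756, 0.07317, 0.06341 (working shown to 5 dp, full precision carried).
Each pᵢ ln pᵢ term: 0.07805×(-2.55042)=-0.19906, 0.11707×(-2.14496)=-0.25112, 0.09268×(-2.37857)=-0.22045, 0.05854×(-2.83810)=-0.16613, 0.07317×(-2.61496)=-0.19134, 0.09268×(-2.37857)=-0.22045, 0.1122×(-2.18752)=-0.24543, 0.05854×(-2.83810)=-0.16613, 0.08293×(-2.48980)=-0.20647, 0.09756×(-2.32728)=-0.22705, 0.07317×(-2.61496)=-0.19134, 0.06341×(-2.75806)=-0.17490.
Sum = -2.45988, so H' = 2.460.

2.460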